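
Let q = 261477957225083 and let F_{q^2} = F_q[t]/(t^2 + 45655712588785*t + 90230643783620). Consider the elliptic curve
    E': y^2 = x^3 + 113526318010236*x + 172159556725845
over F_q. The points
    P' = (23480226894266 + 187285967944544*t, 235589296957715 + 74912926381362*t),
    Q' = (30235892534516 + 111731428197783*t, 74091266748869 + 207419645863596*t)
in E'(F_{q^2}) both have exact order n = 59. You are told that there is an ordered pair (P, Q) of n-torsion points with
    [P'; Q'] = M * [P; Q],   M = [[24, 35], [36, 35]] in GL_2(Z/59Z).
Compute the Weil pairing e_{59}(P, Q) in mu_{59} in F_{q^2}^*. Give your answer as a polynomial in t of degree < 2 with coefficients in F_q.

118817868082939 + 20748743513739*t

Since e_{59}(P,P)=e_{59}(Q,Q)=1 and e_{59}(Q,P)=e_{59}(P,Q)^{-1}, expanding e_{59}(24*P + 35*Q,36*P + 35*Q) leaves e(P,Q)^det(M).
det M = 24*35 - 35*36 = -420 = 52 (mod 59); 52^{-1} = 42 (mod 59).
Run Miller on y^2=x^3+113526318010236*x+172159556725845 over F_{261477957225083}: ladder 111011 (6 bits); e = f_P(D_Q)/f_Q(D_P).
So e_{59}(P',Q') = 27938302356352 + 130244400001388*t.
e_{59}(P,Q) = (27938302356352 + 130244400001388*t)^{42} = 118817868082939 + 20748743513739*t.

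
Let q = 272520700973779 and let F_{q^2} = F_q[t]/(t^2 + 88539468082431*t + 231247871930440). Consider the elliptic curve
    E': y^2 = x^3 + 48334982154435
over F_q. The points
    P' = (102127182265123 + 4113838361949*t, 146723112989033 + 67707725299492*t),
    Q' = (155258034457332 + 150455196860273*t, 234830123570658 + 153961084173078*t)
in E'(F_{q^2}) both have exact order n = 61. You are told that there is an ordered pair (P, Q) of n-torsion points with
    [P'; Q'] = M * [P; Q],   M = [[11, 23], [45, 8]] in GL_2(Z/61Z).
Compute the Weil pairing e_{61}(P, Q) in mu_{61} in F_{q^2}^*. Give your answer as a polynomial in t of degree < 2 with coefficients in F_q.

89968512927460 + 64514059811690*t

Since e_{61}(P,P)=e_{61}(Q,Q)=1 and e_{61}(Q,P)=e_{61}(P,Q)^{-1}, expanding e_{61}(11*P + 23*Q,45*P + 8*Q) leaves e(P,Q)^det(M).
Inverting 29 mod 61: 40. Thus e_{61}(P,Q) = e(P',Q')^{40}.
Build f_{61,P'} and f_{61,Q'} via the 6-bit ladder of 61=111101_2; evaluate at shifted divisors; quotient in F_{272520700973779^2}.
e_{61}(P',Q') = 129023764196794 + 142500953974278*t.
e_{61}(P,Q) = (129023764196794 + 142500953974278*t)^{40} = 89968512927460 + 64514059811690*t.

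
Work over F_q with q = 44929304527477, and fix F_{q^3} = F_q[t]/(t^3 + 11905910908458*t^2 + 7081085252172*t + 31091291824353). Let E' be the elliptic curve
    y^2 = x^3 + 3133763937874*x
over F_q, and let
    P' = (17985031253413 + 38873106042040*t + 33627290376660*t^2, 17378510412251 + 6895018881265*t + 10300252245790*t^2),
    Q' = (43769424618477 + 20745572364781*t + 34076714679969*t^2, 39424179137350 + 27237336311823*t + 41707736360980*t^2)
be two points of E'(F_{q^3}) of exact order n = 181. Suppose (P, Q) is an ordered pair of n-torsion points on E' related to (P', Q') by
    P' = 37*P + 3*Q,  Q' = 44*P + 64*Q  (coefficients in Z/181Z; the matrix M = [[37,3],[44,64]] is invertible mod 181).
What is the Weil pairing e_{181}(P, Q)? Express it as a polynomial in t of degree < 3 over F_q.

12437919050552 + 16999293240327*t + 39451468725362*t^2

e_{181} is bilinear + alternating on E[181], so e_{181}(37*P + 3*Q, 44*P + 64*Q) = e_{181}(P,Q)^(37*64-3*44).
Hence e(P,Q) = e(P',Q')^{99} where 99 = 64^{-1} mod 181.
n = 181 = (10110101)_2 (8 bits, wt 5); accumulate f_{181,P'}(Q'+S)/f_{181,P'}(S) along the 7-step ladder.
Miller gives e_{181}(P',Q') = 7088493059474 + 9914035534793*t + 28660256738675*t^2 in F_{44929304527477^3}.
e_{181}(P,Q) = (7088493059474 + 9914035534793*t + 28660256738675*t^2)^{99} = 12437919050552 + 16999293240327*t + 39451468725362*t^2.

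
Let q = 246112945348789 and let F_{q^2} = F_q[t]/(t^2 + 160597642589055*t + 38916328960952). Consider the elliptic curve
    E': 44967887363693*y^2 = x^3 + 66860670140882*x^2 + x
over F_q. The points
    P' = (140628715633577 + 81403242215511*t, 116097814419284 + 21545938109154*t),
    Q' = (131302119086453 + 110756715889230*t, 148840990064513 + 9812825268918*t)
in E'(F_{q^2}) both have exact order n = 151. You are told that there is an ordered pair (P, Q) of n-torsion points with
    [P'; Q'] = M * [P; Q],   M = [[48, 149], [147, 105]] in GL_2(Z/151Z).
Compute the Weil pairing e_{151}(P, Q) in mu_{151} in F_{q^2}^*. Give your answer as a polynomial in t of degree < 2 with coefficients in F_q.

e_{151} is bilinear + alternating on E[151], so e_{151}(48*P + 149*Q, 147*P + 105*Q) = e_{151}(P,Q)^(48*105-149*147).
Hence e(P,Q) = e(P',Q')^{37} where 37 = 49^{-1} mod 151.
Undo Montgomery via alpha=95111564299167, beta=50400680558563: (a',b')=(135679745360653,209200127525232) over F_{246112945348789}.
Miller loop for e_{151} over F_{246112945348789^2}: bits of 151 = 10010111; 7 double steps + 4 add steps, l/v at each.
The quotient is 78881513039068 + 101668895203223*t.
Thus e_{151}(P,Q) = 158235782060471 + 19118630570597*t.

158235782060471 + 19118630570597*t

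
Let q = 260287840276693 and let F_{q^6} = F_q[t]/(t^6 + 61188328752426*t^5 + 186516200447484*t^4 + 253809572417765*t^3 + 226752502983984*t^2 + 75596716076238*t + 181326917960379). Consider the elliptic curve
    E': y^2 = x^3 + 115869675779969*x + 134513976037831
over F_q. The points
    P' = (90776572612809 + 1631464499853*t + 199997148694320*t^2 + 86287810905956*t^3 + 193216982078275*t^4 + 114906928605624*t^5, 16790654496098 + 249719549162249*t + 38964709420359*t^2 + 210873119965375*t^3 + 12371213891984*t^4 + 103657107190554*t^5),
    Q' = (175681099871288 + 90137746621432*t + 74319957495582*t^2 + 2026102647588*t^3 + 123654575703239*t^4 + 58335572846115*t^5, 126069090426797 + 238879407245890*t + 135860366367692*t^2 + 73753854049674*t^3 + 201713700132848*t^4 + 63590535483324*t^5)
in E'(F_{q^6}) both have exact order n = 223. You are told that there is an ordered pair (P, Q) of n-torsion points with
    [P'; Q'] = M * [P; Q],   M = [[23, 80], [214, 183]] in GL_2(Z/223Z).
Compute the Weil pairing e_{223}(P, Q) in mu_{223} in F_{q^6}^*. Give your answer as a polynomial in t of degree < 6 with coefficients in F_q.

The 223-Weil pairing on E[223] over F_{260287840276693} is alternating-bilinear: e_{223}(P',Q') = e_{223}(P,Q)^det(M).
det(M) mod 223 = 23; its inverse in (Z/223)^* is 97 (check: 23*97 mod 223 = 1).
n = 223 = (11011111)_2 (8 bits, wt 7); accumulate f_{223,P'}(Q'+S)/f_{223,P'}(S) along the 7-step ladder.
Result: e(P',Q') = 200988162622915 + 7159569212029*t + 25830990094681*t^2 + 252957966264460*t^3 + 175219457973432*t^4 + 151371538486804*t^5.
(200988162622915 + 7159569212029*t + 25830990094681*t^2 + 252957966264460*t^3 + 175219457973432*t^4 + 151371538486804*t^5)^{97} mod (260287840276693,f) = 245159021468400 + 71085080315445*t + 34282923425894*t^2 + 126895903153278*t^3 + 172426186985371*t^4 + 258110600267324*t^5.

245159021468400 + 71085080315445*t + 34282923425894*t^2 + 126895903153278*t^3 + 172426186985371*t^4 + 258110600267324*t^5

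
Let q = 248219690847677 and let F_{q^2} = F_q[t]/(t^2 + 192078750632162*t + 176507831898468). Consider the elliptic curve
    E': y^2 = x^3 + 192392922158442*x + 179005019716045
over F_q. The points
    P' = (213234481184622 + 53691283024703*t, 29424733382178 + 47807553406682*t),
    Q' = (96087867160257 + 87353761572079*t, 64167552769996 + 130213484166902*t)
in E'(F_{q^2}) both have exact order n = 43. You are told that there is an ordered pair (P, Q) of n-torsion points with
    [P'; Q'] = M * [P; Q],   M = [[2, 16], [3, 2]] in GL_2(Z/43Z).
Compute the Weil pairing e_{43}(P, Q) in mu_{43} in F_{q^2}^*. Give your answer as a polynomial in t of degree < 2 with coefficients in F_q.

58956124767432 + 28936503750680*t

e_{43} is bilinear + alternating on E[43], so e_{43}(2*P + 16*Q, 3*P + 2*Q) = e_{43}(P,Q)^(2*2-16*3).
det(M) mod 43 = 42; its inverse in (Z/43)^* is 42 (check: 42*42 mod 43 = 1).
Miller loop for e_{43} over F_{248219690847677^2}: bits of 43 = 101011; 5 double steps + 3 add steps, l/v at each.
Result: e(P',Q') = 171681785325129 + 219283187096997*t.
Hence e(P,Q) = 58956124767432 + 28936503750680*t in F_{248219690847677^2}^*.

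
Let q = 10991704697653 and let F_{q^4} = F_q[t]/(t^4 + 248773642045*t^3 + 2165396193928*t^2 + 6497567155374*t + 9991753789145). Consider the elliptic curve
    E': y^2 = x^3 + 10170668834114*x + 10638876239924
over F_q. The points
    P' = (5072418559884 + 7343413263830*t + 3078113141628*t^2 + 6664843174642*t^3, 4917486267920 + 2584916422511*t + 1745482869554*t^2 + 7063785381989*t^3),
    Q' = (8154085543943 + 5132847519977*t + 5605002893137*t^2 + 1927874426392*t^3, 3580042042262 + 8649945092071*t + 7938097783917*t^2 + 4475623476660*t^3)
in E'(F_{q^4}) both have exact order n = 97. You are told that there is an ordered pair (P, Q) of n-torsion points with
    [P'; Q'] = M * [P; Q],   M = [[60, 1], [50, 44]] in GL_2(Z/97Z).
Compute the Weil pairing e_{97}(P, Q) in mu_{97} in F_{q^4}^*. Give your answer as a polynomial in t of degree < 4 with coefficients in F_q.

Alternating bilinearity on E[97] (values in mu_{97} in F_{10991704697653^4}) gives e(P',Q') = e(P,Q)^det(M).
Inverting 68 mod 97: 10. Thus e_{97}(P,Q) = e(P',Q')^{10}.
Double-and-add over 1100001: 7-1 doublings, 3-1 additions; each step l_{T,T}/v_{2T} or l_{T,P'}/v at Q'+S for random S.
Miller gives e_{97}(P',Q') = 5239896301915 + 5725406229549*t + 28020443648*t^2 + 8993757234032*t^3 in F_{10991704697653^4}.
Hence e(P,Q) = 3433641898656 + 4257069347319*t + 909822983594*t^2 + 2097649868999*t^3 in F_{10991704697653^4}^*.

3433641898656 + 4257069347319*t + 909822983594*t^2 + 2097649868999*t^3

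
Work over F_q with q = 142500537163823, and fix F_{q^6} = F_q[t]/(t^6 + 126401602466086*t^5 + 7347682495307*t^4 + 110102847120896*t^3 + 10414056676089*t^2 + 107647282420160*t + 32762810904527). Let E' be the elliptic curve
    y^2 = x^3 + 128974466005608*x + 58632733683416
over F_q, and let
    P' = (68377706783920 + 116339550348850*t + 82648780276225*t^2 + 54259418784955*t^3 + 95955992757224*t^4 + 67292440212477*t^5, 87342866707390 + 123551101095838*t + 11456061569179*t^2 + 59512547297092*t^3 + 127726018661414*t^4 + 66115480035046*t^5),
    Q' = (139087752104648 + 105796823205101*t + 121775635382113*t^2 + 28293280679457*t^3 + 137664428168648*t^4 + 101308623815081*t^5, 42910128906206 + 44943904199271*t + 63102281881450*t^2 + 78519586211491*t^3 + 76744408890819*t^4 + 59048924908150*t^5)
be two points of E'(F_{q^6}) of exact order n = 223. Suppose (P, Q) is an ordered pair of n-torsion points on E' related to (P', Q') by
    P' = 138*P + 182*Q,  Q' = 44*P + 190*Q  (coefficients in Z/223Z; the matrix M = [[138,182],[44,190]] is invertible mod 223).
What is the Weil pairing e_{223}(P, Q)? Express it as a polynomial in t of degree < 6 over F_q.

11835310558398 + 129510602309928*t + 59729037460531*t^2 + 95926820496467*t^3 + 10195811522584*t^4 + 75013850512094*t^5

Under M = [[138,182],[44,190]] in GL_2(Z/223), e_{223}(P',Q') = e_{223}(P,Q)^(138*190-182*44 mod 223).
Inverting 149 mod 223: 3. Thus e_{223}(P,Q) = e(P',Q')^{3}.
Double-and-add over 11011111: 8-1 doublings, 7-1 additions; each step l_{T,T}/v_{2T} or l_{T,P'}/v at Q'+S for random S.
e_{223}(P',Q') = 96926074132713 + 104865287657992*t + 56006304334071*t^2 + 89647864989328*t^3 + 36152315625499*t^4 + 68462707773010*t^5.
Finally e_{223}(P,Q) = 11835310558398 + 129510602309928*t + 59729037460531*t^2 + 95926820496467*t^3 + 10195811522584*t^4 + 75013850512094*t^5.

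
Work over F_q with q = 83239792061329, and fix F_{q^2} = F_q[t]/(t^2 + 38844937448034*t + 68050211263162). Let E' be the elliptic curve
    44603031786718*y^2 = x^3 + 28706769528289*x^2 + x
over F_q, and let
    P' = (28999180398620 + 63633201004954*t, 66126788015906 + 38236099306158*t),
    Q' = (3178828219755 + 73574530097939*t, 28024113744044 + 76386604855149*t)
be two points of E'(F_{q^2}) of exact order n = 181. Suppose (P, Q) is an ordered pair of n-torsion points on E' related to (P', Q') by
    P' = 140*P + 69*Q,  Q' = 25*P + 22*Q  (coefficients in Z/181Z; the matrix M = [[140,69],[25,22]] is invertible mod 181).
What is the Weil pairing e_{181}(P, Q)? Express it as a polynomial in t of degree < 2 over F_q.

e_{181} is bilinear + alternating on E[181], so e_{181}(140*P + 69*Q, 25*P + 22*Q) = e_{181}(P,Q)^(140*22-69*25).
det M = 140*22 - 69*25 = 1355 = 88 (mod 181); 88^{-1} = 72 (mod 181).
Undo Montgomery via alpha=27760170338135, beta=33231948778159: (a',b')=(54891944291172,28289846412365) over F_{83239792061329}.
Run Miller on y^2=x^3+54891944291172*x+28289846412365 over F_{83239792061329}: ladder 10110101 (8 bits); e = f_P(D_Q)/f_Q(D_P).
The quotient is 18243488938475 + 53843968513299*t.
Finally e_{181}(P,Q) = 35811167866729 + 21216890762013*t.

35811167866729 + 21216890762013*t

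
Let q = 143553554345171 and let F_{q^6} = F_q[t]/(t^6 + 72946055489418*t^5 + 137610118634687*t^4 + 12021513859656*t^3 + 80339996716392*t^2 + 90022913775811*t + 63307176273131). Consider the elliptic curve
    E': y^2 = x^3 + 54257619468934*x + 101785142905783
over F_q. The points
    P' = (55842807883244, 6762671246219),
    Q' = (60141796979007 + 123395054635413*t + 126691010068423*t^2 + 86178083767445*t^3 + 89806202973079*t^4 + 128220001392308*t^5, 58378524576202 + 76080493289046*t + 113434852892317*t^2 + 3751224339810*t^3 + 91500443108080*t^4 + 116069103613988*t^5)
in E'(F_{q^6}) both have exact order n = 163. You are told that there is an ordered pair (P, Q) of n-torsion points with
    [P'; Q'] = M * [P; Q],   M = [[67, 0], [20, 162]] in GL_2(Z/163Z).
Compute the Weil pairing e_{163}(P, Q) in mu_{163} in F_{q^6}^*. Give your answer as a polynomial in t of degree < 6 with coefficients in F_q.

31883520846332 + 132007793085366*t + 12605999710259*t^2 + 79965792940899*t^3 + 114756601900847*t^4 + 85962229035074*t^5

The 163-Weil pairing on E[163] over F_{143553554345171} is alternating-bilinear: e_{163}(P',Q') = e_{163}(P,Q)^det(M).
Hence e(P,Q) = e(P',Q')^{90} where 90 = 96^{-1} mod 163.
Miller loop for e_{163} over F_{143553554345171^6}: bits of 163 = 10100011; 7 double steps + 3 add steps, l/v at each.
So e_{163}(P',Q') = 86218313561896 + 53551044320285*t + 109743282191831*t^2 + 43389670555776*t^3 + 98090326778892*t^4 + 29851108294739*t^5.
Hence e(P,Q) = 31883520846332 + 132007793085366*t + 12605999710259*t^2 + 79965792940899*t^3 + 114756601900847*t^4 + 85962229035074*t^5 in F_{143553554345171^6}^*.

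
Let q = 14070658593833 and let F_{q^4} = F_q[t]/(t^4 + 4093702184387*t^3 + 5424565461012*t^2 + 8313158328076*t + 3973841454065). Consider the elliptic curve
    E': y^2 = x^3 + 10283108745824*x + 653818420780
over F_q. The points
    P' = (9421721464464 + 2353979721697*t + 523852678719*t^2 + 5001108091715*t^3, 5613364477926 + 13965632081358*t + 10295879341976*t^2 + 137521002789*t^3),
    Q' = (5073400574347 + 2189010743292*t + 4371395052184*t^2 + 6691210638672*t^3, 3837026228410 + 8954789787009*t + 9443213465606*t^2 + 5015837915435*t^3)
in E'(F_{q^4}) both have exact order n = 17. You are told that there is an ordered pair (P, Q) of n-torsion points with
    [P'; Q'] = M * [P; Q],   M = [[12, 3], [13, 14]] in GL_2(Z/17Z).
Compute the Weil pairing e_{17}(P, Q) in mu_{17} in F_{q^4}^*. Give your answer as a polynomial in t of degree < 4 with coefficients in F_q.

Alternating bilinearity on E[17] (values in mu_{17} in F_{14070658593833^4}) gives e(P',Q') = e(P,Q)^det(M).
Hence e(P,Q) = e(P',Q')^{12} where 12 = 10^{-1} mod 17.
n = 17 = (10001)_2 (5 bits, wt 2); accumulate f_{17,P'}(Q'+S)/f_{17,P'}(S) along the 4-step ladder.
So e_{17}(P',Q') = 3863157431707 + 10591695618169*t + 1953611387394*t^2 + 7835685576625*t^3.
Raise to 12: e(P,Q) = 1328300913162 + 6432686514618*t + 4347138323780*t^2 + 7562644784445*t^3 in mu_{17}.

1328300913162 + 6432686514618*t + 4347138323780*t^2 + 7562644784445*t^3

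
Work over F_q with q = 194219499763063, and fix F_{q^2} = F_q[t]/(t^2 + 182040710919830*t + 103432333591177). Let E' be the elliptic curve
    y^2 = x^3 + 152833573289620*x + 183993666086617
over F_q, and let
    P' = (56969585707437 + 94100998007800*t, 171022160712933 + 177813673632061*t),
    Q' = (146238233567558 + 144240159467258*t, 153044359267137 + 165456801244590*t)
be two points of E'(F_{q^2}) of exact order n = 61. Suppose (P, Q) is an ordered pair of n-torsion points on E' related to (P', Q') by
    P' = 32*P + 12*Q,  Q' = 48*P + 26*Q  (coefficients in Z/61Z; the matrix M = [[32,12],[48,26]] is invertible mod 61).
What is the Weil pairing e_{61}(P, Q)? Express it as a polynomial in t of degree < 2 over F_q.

e_{61} is bilinear + alternating on E[61], so e_{61}(32*P + 12*Q, 48*P + 26*Q) = e_{61}(P,Q)^(32*26-12*48).
32*26 - 12*48 = 256; reduced mod 61: det = 12, inverse 56.
Miller loop for e_{61} over F_{194219499763063^2}: bits of 61 = 111101; 5 double steps + 4 add steps, l/v at each.
f_P(D_Q)/f_Q(D_P) = 117285431806370 + 81608186150218*t.
Thus e_{61}(P,Q) = 160857734447042 + 190511318188259*t.

160857734447042 + 190511318188259*t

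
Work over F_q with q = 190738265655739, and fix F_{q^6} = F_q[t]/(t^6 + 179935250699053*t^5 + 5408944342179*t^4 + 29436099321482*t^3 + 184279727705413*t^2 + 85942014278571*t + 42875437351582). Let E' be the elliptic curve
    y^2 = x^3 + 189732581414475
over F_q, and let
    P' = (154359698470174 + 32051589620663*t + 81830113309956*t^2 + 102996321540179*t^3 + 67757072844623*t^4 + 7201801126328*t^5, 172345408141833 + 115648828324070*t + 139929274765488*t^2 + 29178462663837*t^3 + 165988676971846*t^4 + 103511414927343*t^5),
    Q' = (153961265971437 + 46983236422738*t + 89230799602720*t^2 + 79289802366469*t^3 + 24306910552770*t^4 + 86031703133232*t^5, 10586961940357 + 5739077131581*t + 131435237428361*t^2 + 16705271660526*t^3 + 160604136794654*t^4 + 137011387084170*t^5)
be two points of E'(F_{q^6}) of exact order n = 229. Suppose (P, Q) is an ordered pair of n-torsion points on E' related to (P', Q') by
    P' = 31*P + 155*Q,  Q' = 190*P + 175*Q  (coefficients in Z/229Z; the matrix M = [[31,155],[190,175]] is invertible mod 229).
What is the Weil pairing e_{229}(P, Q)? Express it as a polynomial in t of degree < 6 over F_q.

Alternating bilinearity on E[229] (values in mu_{229} in F_{190738265655739^6}) gives e(P',Q') = e(P,Q)^det(M).
31*175 - 155*190 = -24025; reduced mod 229: det = 20, inverse 126.
n = 229 = (11100101)_2 (8 bits, wt 5); accumulate f_{229,P'}(Q'+S)/f_{229,P'}(S) along the 7-step ladder.
Miller gives e_{229}(P',Q') = 6596156499959 + 21297706540161*t + 131965887814816*t^2 + 167415117968076*t^3 + 43365209742052*t^4 + 88666767497505*t^5 in F_{190738265655739^6}.
Raise to 126: e(P,Q) = 7808733136753 + 36365782088413*t + 31135097070664*t^2 + 128659531355329*t^3 + 86332827315671*t^4 + 135577912831135*t^5 in mu_{229}.

7808733136753 + 36365782088413*t + 31135097070664*t^2 + 128659531355329*t^3 + 86332827315671*t^4 + 135577912831135*t^5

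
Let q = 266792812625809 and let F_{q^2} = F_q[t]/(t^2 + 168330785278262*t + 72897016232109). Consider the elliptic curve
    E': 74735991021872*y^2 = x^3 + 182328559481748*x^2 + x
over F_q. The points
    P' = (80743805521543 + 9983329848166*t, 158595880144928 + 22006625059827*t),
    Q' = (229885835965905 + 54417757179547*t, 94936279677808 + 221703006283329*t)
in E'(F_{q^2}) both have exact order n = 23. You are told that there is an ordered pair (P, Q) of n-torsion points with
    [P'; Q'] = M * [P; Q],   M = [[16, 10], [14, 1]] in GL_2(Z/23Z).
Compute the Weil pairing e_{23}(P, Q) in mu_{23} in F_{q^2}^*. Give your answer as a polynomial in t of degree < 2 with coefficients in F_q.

Alternating bilinearity on E[23] (values in mu_{23} in F_{266792812625809^2}) gives e(P',Q') = e(P,Q)^det(M).
Hence e(P,Q) = e(P',Q')^{5} where 5 = 14^{-1} mod 23.
Undo Montgomery via alpha=67086997376333, beta=114661432841022: (a',b')=(190009376696522,113461754056330) over F_{266792812625809}.
Run Miller on y^2=x^3+190009376696522*x+113461754056330 over F_{266792812625809}: ladder 10111 (5 bits); e = f_P(D_Q)/f_Q(D_P).
So e_{23}(P',Q') = 71805128288346 + 262438225609685*t.
e_{23}(P,Q) = (71805128288346 + 262438225609685*t)^{5} = 67391062258374 + 182867251804244*t.

67391062258374 + 182867251804244*t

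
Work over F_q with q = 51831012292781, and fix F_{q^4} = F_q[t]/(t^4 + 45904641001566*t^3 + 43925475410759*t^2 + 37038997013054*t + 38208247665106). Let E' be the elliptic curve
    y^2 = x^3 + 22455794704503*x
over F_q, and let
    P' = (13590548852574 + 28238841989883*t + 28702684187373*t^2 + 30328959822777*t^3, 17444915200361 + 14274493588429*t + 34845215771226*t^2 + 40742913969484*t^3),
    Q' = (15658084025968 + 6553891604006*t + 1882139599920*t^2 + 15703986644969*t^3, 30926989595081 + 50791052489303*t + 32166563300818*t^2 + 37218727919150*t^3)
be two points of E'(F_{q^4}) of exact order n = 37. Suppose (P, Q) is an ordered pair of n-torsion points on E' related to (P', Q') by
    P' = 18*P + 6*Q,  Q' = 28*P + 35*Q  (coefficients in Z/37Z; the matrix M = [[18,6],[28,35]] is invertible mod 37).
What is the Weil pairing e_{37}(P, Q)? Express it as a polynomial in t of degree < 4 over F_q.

Since e_{37}(P,P)=e_{37}(Q,Q)=1 and e_{37}(Q,P)=e_{37}(P,Q)^{-1}, expanding e_{37}(18*P + 6*Q,28*P + 35*Q) leaves e(P,Q)^det(M).
Inverting 18 mod 37: 35. Thus e_{37}(P,Q) = e(P',Q')^{35}.
Run Miller on y^2=x^3+22455794704503*x over F_{51831012292781}: ladder 100101 (6 bits); e = f_P(D_Q)/f_Q(D_P).
e_{37}(P',Q') = 41213576456712 + 35497551655758*t + 18057330743164*t^2 + 6656633928780*t^3.
Thus e_{37}(P,Q) = 24641953322649 + 40440994296293*t + 39073515702948*t^2 + 48982277297273*t^3.

24641953322649 + 40440994296293*t + 39073515702948*t^2 + 48982277297273*t^3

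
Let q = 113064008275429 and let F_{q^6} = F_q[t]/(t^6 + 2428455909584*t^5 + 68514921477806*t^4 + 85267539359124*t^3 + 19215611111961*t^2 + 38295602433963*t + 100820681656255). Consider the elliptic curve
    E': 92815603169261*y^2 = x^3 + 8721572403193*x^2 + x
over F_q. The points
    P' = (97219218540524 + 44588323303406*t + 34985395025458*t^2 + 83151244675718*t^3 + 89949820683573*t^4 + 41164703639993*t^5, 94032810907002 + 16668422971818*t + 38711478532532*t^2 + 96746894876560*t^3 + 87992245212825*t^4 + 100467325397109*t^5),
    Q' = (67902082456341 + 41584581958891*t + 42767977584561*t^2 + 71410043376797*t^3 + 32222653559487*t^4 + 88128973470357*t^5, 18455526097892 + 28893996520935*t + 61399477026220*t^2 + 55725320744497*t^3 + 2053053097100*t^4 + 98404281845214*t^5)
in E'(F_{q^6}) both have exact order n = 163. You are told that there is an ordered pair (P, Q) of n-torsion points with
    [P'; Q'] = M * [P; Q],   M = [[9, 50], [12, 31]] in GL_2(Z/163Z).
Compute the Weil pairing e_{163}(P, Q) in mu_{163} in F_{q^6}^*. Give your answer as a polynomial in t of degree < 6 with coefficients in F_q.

53524334429957 + 3901052474030*t + 27333807113804*t^2 + 90172291624530*t^3 + 4084777623013*t^4 + 76716031854513*t^5

The 163-Weil pairing on E[163] over F_{113064008275429} is alternating-bilinear: e_{163}(P',Q') = e_{163}(P,Q)^det(M).
Hence e(P,Q) = e(P',Q')^{98} where 98 = 5^{-1} mod 163.
Undo Montgomery via alpha=24042635564642, beta=33517424779620: (a',b')=(99661100557484,26652132981682) over F_{113064008275429}.
Miller loop for e_{163} over F_{113064008275429^6}: bits of 163 = 10100011; 7 double steps + 3 add steps, l/v at each.
The quotient is 1565323093102 + 108470975059114*t + 68086918328663*t^2 + 6130217299369*t^3 + 101851228790058*t^4 + 53622549460418*t^5.
Finally e_{163}(P,Q) = 53524334429957 + 3901052474030*t + 27333807113804*t^2 + 90172291624530*t^3 + 4084777623013*t^4 + 76716031854513*t^5.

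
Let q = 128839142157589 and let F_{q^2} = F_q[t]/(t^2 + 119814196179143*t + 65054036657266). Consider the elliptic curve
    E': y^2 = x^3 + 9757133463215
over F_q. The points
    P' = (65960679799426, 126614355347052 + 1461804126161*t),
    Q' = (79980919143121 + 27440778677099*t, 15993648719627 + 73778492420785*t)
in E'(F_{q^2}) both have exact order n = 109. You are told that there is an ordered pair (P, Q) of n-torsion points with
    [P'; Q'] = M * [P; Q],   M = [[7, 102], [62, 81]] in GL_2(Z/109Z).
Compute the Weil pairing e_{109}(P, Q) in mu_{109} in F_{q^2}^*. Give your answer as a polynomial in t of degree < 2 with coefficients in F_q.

120749688108893 + 78522416786783*t

The 109-Weil pairing on E[109] over F_{128839142157589} is alternating-bilinear: e_{109}(P',Q') = e_{109}(P,Q)^det(M).
Inverting 20 mod 109: 60. Thus e_{109}(P,Q) = e(P',Q')^{60}.
Miller loop for e_{109} over F_{128839142157589^2}: bits of 109 = 1101101; 6 double steps + 4 add steps, l/v at each.
Result: e(P',Q') = 71328390572917 + 3231699186578*t.
e_{109}(P,Q) = (71328390572917 + 3231699186578*t)^{60} = 120749688108893 + 78522416786783*t.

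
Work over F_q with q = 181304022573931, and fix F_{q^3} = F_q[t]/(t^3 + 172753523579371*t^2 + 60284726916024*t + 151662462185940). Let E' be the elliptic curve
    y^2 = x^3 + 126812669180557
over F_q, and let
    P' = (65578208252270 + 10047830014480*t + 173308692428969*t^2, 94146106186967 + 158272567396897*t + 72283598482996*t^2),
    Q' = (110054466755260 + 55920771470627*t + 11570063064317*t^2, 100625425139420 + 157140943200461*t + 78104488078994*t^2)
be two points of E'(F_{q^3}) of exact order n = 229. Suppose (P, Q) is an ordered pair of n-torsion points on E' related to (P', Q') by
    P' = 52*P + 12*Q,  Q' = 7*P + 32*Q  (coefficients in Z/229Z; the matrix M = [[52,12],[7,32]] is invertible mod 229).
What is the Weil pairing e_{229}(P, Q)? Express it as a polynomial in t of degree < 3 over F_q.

e_{229}(aP+bQ,cP+dQ) = e_{229}(P,Q)^(ad-bc); with (a,b,c,d)=(52,12,7,32) this gives the det-229 law.
So e_{229}(P,Q) = e_{229}(P',Q')^{219}, since 206*219 = 1 mod 229.
Double-and-add over 11100101: 8-1 doublings, 5-1 additions; each step l_{T,T}/v_{2T} or l_{T,P'}/v at Q'+S for random S.
So e_{229}(P',Q') = 124846272458005 + 107914271887937*t + 62136085602387*t^2.
(124846272458005 + 107914271887937*t + 62136085602387*t^2)^{219} mod (181304022573931,f) = 87639241557399 + 115435026282325*t + 144564618155238*t^2.

87639241557399 + 115435026282325*t + 144564618155238*t^2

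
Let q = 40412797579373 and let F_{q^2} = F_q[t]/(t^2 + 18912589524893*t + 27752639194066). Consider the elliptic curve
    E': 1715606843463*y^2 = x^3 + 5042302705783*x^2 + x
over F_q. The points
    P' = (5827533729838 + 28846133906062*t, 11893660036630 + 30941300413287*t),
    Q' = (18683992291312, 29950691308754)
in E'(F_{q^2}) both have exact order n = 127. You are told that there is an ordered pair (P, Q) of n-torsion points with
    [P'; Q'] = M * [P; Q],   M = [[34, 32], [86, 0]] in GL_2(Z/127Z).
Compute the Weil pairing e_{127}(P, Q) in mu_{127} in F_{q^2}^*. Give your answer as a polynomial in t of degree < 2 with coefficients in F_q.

10881229721786 + 25491578583076*t

Alternating bilinearity on E[127] (values in mu_{127} in F_{40412797579373^2}) gives e(P',Q') = e(P,Q)^det(M).
Inverting 42 mod 127: 124. Thus e_{127}(P,Q) = e(P',Q')^{124}.
(x,y)|->(12658809455357x+26986466644916,12658809455357y) sends E' to y^2=x^3+33703750811833*x+10850170287569.
Build f_{127,P'} and f_{127,Q'} via the 7-bit ladder of 127=1111111_2; evaluate at shifted divisors; quotient in F_{40412797579373^2}.
f_P(D_Q)/f_Q(D_P) = 39606072984918 + 22782366897546*t.
Raise to 124: e(P,Q) = 10881229721786 + 25491578583076*t in mu_{127}.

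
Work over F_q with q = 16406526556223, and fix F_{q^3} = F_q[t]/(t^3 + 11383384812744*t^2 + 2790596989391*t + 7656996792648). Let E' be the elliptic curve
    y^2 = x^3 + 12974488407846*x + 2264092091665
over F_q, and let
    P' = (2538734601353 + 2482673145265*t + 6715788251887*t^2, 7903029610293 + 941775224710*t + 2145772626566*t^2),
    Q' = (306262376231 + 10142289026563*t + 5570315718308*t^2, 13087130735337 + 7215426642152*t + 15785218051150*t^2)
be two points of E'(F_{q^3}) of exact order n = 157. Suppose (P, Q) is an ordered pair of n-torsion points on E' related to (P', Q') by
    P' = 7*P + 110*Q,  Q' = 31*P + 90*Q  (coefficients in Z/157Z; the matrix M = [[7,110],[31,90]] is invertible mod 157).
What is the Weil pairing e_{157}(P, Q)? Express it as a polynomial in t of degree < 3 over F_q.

e_{157} is bilinear + alternating on E[157], so e_{157}(7*P + 110*Q, 31*P + 90*Q) = e_{157}(P,Q)^(7*90-110*31).
Hence e(P,Q) = e(P',Q')^{99} where 99 = 46^{-1} mod 157.
Miller loop for e_{157} over F_{16406526556223^3}: bits of 157 = 10011101; 7 double steps + 4 add steps, l/v at each.
The quotient is 10502036410733 + 9819065548969*t + 8587149039075*t^2.
e_{157}(P,Q) = (10502036410733 + 9819065548969*t + 8587149039075*t^2)^{99} = 8140480065965 + 14765257184091*t + 2378960234387*t^2.

8140480065965 + 14765257184091*t + 2378960234387*t^2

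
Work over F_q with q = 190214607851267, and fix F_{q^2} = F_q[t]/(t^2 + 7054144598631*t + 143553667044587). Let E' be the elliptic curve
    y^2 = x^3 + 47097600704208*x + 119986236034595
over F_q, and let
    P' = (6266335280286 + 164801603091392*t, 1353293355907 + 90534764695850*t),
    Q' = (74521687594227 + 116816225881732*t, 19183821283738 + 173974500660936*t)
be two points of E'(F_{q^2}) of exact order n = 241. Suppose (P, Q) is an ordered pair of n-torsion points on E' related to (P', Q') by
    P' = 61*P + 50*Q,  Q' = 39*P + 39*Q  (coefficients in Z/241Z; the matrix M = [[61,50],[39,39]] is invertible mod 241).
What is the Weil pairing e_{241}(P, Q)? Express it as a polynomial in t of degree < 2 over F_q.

8828362984828 + 59377153492219*t

Under M = [[61,50],[39,39]] in GL_2(Z/241), e_{241}(P',Q') = e_{241}(P,Q)^(61*39-50*39 mod 241).
Inverting 188 mod 241: 50. Thus e_{241}(P,Q) = e(P',Q')^{50}.
8-bit Miller (11110001) on E'/F_{190214607851267} with a'=47097600704208, b'=119986236034595: accumulate tangent/chord ratios at Q'+S and P'+S'.
e_{241}(P',Q') = 103998830234662 + 134671363191821*t.
e_{241}(P,Q) = (103998830234662 + 134671363191821*t)^{50} = 8828362984828 + 59377153492219*t.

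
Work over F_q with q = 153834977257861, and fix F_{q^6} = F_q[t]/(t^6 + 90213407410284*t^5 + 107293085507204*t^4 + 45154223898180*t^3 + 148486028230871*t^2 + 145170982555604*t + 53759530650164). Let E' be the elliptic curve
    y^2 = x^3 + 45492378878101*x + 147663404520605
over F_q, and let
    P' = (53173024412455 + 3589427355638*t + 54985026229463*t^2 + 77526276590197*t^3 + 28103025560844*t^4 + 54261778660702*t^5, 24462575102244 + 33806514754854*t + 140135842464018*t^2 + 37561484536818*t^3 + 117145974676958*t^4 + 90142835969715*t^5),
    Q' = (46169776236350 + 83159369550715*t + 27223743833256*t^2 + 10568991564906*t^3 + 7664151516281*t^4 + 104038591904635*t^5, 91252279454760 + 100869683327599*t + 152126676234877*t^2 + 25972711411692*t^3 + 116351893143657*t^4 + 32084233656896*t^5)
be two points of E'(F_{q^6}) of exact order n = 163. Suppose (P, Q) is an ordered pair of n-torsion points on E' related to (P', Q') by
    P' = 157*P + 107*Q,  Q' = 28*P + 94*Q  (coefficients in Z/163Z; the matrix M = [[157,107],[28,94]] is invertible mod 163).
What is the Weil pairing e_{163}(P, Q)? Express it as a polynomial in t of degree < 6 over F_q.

Since e_{163}(P,P)=e_{163}(Q,Q)=1 and e_{163}(Q,P)=e_{163}(P,Q)^{-1}, expanding e_{163}(157*P + 107*Q,28*P + 94*Q) leaves e(P,Q)^det(M).
157*94 - 107*28 = 11762; reduced mod 163: det = 26, inverse 69.
8-bit Miller (10100011) on E'/F_{153834977257861} with a'=45492378878101, b'=147663404520605: accumulate tangent/chord ratios at Q'+S and P'+S'.
f_P(D_Q)/f_Q(D_P) = 111206422280069 + 124605345222708*t + 11908571125775*t^2 + 105930601888220*t^3 + 33256890136461*t^4 + 19927573073213*t^5.
Raise to 69: e(P,Q) = 58903313936931 + 87437472302807*t + 103324288671525*t^2 + 148777189348154*t^3 + 107012499177024*t^4 + 37390437836409*t^5 in mu_{163}.

58903313936931 + 87437472302807*t + 103324288671525*t^2 + 148777189348154*t^3 + 107012499177024*t^4 + 37390437836409*t^5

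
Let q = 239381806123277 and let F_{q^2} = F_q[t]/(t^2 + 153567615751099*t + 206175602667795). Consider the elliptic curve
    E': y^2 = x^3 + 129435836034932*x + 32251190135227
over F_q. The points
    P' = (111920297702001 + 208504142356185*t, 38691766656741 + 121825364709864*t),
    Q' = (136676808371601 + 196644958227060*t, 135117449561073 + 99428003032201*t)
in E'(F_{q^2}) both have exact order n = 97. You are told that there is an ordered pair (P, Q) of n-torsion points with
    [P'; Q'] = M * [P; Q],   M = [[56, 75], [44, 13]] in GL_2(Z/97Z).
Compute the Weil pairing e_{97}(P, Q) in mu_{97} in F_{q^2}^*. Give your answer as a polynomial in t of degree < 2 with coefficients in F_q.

e_{97} is bilinear + alternating on E[97], so e_{97}(56*P + 75*Q, 44*P + 13*Q) = e_{97}(P,Q)^(56*13-75*44).
det(M) mod 97 = 47; its inverse in (Z/97)^* is 64 (check: 47*64 mod 97 = 1).
Double-and-add over 1100001: 7-1 doublings, 3-1 additions; each step l_{T,T}/v_{2T} or l_{T,P'}/v at Q'+S for random S.
So e_{97}(P',Q') = 168678058349551 + 166787131463126*t.
Hence e(P,Q) = 207888070703104 + 120910117424745*t in F_{239381806123277^2}^*.

207888070703104 + 120910117424745*t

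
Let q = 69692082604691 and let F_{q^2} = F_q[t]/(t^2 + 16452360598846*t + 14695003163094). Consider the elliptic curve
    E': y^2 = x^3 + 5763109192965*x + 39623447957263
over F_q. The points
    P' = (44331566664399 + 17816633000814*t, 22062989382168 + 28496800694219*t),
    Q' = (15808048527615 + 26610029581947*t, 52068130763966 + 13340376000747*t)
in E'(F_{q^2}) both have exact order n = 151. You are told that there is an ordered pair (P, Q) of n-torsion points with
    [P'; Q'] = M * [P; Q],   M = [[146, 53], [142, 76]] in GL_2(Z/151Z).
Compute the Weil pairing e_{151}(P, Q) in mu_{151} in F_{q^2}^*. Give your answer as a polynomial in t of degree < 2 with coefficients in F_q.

Alternating bilinearity on E[151] (values in mu_{151} in F_{69692082604691^2}) gives e(P',Q') = e(P,Q)^det(M).
So e_{151}(P,Q) = e_{151}(P',Q')^{137}, since 97*137 = 1 mod 151.
8-bit Miller (10010111) on E'/F_{69692082604691} with a'=5763109192965, b'=39623447957263: accumulate tangent/chord ratios at Q'+S and P'+S'.
e_{151}(P',Q') = 53418604904004 + 18837329434012*t.
Hence e(P,Q) = 26994671107779 + 52305846390934*t in F_{69692082604691^2}^*.

26994671107779 + 52305846390934*t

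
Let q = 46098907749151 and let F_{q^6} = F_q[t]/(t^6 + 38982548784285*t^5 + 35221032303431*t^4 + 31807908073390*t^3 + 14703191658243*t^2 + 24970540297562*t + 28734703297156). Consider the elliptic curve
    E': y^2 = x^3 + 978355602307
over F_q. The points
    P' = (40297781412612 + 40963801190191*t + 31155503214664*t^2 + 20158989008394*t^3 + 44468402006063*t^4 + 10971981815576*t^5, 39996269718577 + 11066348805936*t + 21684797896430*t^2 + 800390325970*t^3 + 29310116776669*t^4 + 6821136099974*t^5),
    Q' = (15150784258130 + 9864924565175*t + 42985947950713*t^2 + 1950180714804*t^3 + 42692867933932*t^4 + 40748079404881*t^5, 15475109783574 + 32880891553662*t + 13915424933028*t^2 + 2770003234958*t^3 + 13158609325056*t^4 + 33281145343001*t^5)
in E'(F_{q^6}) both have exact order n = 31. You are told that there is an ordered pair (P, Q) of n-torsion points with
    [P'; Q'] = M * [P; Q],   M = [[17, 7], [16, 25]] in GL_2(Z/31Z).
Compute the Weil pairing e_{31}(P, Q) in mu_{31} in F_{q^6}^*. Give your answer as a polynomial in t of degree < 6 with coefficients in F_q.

43732980739266 + 43059740174549*t + 21136197547722*t^2 + 5397367882011*t^3 + 26563454842077*t^4 + 11988171364515*t^5

The 31-Weil pairing on E[31] over F_{46098907749151} is alternating-bilinear: e_{31}(P',Q') = e_{31}(P,Q)^det(M).
Hence e(P,Q) = e(P',Q')^{21} where 21 = 3^{-1} mod 31.
Run Miller on y^2=x^3+978355602307 over F_{46098907749151}: ladder 11111 (5 bits); e = f_P(D_Q)/f_Q(D_P).
Result: e(P',Q') = 33420905082642 + 12835687413770*t + 4261948959090*t^2 + 6497838428414*t^3 + 33771565373157*t^4 + 29521171980140*t^5.
Thus e_{31}(P,Q) = 43732980739266 + 43059740174549*t + 21136197547722*t^2 + 5397367882011*t^3 + 26563454842077*t^4 + 11988171364515*t^5.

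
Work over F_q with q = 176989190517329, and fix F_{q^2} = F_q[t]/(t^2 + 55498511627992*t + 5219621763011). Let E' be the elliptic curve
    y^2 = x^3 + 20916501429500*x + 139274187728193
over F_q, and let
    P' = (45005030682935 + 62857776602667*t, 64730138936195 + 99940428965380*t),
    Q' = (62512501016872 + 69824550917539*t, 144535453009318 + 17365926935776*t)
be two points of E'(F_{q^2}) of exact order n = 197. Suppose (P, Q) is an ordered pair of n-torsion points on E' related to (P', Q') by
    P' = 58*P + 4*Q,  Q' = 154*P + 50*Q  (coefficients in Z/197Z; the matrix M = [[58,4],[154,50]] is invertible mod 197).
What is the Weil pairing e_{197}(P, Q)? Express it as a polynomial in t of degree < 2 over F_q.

Since e_{197}(P,P)=e_{197}(Q,Q)=1 and e_{197}(Q,P)=e_{197}(P,Q)^{-1}, expanding e_{197}(58*P + 4*Q,154*P + 50*Q) leaves e(P,Q)^det(M).
Inverting 117 mod 197: 32. Thus e_{197}(P,Q) = e(P',Q')^{32}.
Double-and-add over 11000101: 8-1 doublings, 4-1 additions; each step l_{T,T}/v_{2T} or l_{T,P'}/v at Q'+S for random S.
The quotient is 101120175110158 + 36837830281435*t.
Hence e(P,Q) = 15212860046374 + 85137113614350*t in F_{176989190517329^2}^*.

15212860046374 + 85137113614350*t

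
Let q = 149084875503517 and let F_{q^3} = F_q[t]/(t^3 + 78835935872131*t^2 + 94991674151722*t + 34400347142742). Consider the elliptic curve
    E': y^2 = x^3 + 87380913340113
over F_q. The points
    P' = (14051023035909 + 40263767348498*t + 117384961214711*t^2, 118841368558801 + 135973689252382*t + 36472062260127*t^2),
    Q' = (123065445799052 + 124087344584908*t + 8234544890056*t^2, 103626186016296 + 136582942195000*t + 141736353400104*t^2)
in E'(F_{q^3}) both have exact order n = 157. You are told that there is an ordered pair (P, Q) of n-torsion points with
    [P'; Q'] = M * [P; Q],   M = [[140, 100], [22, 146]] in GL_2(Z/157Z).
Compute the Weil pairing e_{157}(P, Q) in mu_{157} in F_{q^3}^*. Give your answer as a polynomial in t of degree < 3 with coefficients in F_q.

137895382152400 + 94301881021742*t + 80875108818888*t^2

Under M = [[140,100],[22,146]] in GL_2(Z/157), e_{157}(P',Q') = e_{157}(P,Q)^(140*146-100*22 mod 157).
det M = 140*146 - 100*22 = 18240 = 28 (mod 157); 28^{-1} = 129 (mod 157).
n = 157 = (10011101)_2 (8 bits, wt 5); accumulate f_{157,P'}(Q'+S)/f_{157,P'}(S) along the 7-step ladder.
The quotient is 284021746852 + 67752868416034*t + 64878550230351*t^2.
(284021746852 + 67752868416034*t + 64878550230351*t^2)^{129} mod (149084875503517,f) = 137895382152400 + 94301881021742*t + 80875108818888*t^2.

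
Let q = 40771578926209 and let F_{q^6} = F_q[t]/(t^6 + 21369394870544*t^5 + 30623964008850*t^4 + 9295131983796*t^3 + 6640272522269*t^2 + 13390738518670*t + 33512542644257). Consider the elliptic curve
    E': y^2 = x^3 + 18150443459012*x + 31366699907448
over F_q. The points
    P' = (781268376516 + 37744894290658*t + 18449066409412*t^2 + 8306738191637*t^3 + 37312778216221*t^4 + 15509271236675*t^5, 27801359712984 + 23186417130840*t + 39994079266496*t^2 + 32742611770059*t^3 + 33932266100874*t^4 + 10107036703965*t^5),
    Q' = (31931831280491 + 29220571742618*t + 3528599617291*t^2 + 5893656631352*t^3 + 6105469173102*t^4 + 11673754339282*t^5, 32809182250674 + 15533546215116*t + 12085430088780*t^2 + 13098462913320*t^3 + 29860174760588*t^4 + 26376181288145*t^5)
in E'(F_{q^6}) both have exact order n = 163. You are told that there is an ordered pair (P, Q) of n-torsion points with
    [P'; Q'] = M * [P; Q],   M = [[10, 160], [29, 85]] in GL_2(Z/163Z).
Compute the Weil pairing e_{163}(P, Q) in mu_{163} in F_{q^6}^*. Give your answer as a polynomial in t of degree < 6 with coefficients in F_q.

Under M = [[10,160],[29,85]] in GL_2(Z/163), e_{163}(P',Q') = e_{163}(P,Q)^(10*85-160*29 mod 163).
det M = 10*85 - 160*29 = -3790 = 122 (mod 163); 122^{-1} = 159 (mod 163).
n = 163 = (10100011)_2 (8 bits, wt 4); accumulate f_{163,P'}(Q'+S)/f_{163,P'}(S) along the 7-step ladder.
So e_{163}(P',Q') = 7647704341130 + 16579253279723*t + 9104243872755*t^2 + 651050793802*t^3 + 4376024618460*t^4 + 14172630490176*t^5.
Hence e(P,Q) = 8861523029449 + 34801127025511*t + 26808674788505*t^2 + 17802328810303*t^3 + 25042406538423*t^4 + 7631595962245*t^5 in F_{40771578926209^6}^*.

8861523029449 + 34801127025511*t + 26808674788505*t^2 + 17802328810303*t^3 + 25042406538423*t^4 + 7631595962245*t^5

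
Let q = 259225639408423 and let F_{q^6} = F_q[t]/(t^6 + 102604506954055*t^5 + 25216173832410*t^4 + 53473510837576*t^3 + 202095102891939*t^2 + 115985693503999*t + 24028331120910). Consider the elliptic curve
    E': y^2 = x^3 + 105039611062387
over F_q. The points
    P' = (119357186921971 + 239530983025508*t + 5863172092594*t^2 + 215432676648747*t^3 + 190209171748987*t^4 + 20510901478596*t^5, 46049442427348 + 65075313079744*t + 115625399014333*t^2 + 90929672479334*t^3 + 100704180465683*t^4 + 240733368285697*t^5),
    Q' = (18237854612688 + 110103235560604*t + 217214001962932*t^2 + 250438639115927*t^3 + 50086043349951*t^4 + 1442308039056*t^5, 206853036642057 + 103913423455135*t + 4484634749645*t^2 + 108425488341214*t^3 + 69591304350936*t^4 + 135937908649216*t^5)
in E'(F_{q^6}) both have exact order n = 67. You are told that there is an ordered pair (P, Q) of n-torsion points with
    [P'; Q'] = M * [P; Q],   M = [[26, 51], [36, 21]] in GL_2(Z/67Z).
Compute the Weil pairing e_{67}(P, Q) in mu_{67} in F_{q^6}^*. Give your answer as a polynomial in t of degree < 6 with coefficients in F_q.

3989738634986 + 144543455338676*t + 55870033972948*t^2 + 245377231594226*t^3 + 184226550434687*t^4 + 221521719763141*t^5

Since e_{67}(P,P)=e_{67}(Q,Q)=1 and e_{67}(Q,P)=e_{67}(P,Q)^{-1}, expanding e_{67}(26*P + 51*Q,36*P + 21*Q) leaves e(P,Q)^det(M).
26*21 - 51*36 = -1290; reduced mod 67: det = 50, inverse 63.
Run Miller on y^2=x^3+105039611062387 over F_{259225639408423}: ladder 1000011 (7 bits); e = f_P(D_Q)/f_Q(D_P).
Result: e(P',Q') = 148901401706336 + 257279363535198*t + 84049873763147*t^2 + 98611369706993*t^3 + 64987103345152*t^4 + 211106419370171*t^5.
Thus e_{67}(P,Q) = 3989738634986 + 144543455338676*t + 55870033972948*t^2 + 245377231594226*t^3 + 184226550434687*t^4 + 221521719763141*t^5.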